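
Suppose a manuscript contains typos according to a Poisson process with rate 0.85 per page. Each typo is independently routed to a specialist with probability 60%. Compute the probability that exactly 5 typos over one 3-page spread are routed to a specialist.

Thinning: the typos that are routed to a specialist themselves form a Poisson process with rate 0.6 × 0.85 = 0.51 per page.
Over the interval, μ = 0.51 × 3 = 1.53 (a 3-page spread = 3 pages).
P(N = 5) = e^(−1.53) · 1.53^5/5! ≈ 0.0151.

0.0151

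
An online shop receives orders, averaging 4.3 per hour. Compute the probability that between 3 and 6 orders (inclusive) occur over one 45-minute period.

Over the interval, μ = 4.3 × 0.75 = 3.225 (a 45-minute period = 0.75 hours).
P(3 ≤ N ≤ 6) = Σ_{j=3}^{6} e^(−3.225) · 3.225^j/j! ≈ 0.5791.

0.5791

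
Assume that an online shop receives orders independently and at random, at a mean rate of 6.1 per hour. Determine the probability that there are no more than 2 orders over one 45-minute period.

Over the interval, μ = 6.1 × 0.75 = 4.575 (a 45-minute period = 0.75 hours).
P(N ≤ 2) = Σ_{j=0}^{2} e^(−μ) μ^j/j! ≈ 0.1653.

0.1653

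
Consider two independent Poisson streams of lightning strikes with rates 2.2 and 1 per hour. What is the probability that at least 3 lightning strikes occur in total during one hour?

Independent Poisson processes superpose: combined rate λ = 2.2 + 1 = 3.2 per hour.
So μ = 3.2.
P(N ≥ 3) = 1 − P(N ≤ 2) ≈ 0.6201.

0.6201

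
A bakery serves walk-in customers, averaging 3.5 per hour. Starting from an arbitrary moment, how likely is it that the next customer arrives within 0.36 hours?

0.7163

Inter-arrival times are exponential with rate λ = 3.5 per hour.
P(T ≤ 0.36) = 1 − e^(−λt) = 1 − e^(−3.5 × 0.36) = 1 − e^(−1.26) ≈ 0.7163.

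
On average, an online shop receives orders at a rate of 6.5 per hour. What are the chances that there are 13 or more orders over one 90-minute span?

0.1854

Over the interval, μ = 6.5 × 1.5 = 9.75 (a 90-minute span = 1.5 hours).
P(N ≥ 13) = 1 − P(N ≤ 12) = 1 − Σ_{j=0}^{12} e^(−μ) μ^j/j! ≈ 0.1854.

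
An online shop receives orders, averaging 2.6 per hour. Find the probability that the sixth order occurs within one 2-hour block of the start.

0.4191

Over the interval, μ = 2.6 × 2 = 5.2 (a 2-hour block = 2 hours).
The sixth arrival falls in the interval iff at least 6 events occur there: P(S_6 ≤ t) = P(N ≥ 6) = 1 − P(N ≤ 5) ≈ 0.4191.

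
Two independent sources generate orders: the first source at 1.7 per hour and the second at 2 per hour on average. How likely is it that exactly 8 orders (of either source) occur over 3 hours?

Independent Poisson processes superpose: combined rate λ = 1.7 + 2 = 3.7 per hour.
Over the interval, μ = 3.7 × 3 = 11.1 (3 hours).
P(N = 8) = e^(−11.1) · 11.1^8/8! ≈ 0.0864.

0.0864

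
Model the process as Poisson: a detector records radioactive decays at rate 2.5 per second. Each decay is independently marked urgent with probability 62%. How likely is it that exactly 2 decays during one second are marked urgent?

Thinning: the decays that are marked urgent themselves form a Poisson process with rate 0.62 × 2.5 = 1.55 per second.
So μ = 1.55.
P(N = 2) = e^(−1.55) · 1.55^2/2! ≈ 0.2550.

0.2550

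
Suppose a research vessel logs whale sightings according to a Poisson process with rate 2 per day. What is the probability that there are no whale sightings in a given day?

0.1353

With mean μ = 2 per day,
P(N = 0) = e^(−μ) μ^0/0! = e^(−2) · 2^0/1 ≈ 0.1353.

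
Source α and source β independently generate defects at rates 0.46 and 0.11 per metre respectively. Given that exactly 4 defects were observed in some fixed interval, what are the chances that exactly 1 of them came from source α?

Given the total, each event is independently from source α with probability p = λ_α/(λ_α+λ_β) = 0.46/0.57 ≈ 0.8070.
So K ~ Binomial(4, 0.46/0.57): P(K = 1) = C(4,1) · (0.46/0.57)^1 · (0.11/0.57)^3 ≈ 0.0232.

0.0232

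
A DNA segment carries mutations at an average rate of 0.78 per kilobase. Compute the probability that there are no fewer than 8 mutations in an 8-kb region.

0.2897

Over the interval, μ = 0.78 × 8 = 6.24 (an 8-kb region = 8 kilobases).
P(N ≥ 8) = 1 − P(N ≤ 7) = 1 − Σ_{j=0}^{7} e^(−μ) μ^j/j! ≈ 0.2897.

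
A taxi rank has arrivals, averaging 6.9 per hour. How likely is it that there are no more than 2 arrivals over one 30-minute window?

0.3302

Over the interval, μ = 6.9 × 0.5 = 3.45 (a 30-minute window = 0.5 hours).
P(N ≤ 2) = Σ_{j=0}^{2} e^(−μ) μ^j/j! ≈ 0.3302.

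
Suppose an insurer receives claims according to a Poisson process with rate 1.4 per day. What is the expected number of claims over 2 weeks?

E[N] = λt = 1.4 × 14 = 19.6 (2 weeks = 14 days).

19.6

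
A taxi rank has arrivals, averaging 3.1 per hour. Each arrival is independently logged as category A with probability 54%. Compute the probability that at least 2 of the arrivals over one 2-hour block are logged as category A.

Thinning: the arrivals that are logged as category A themselves form a Poisson process with rate 0.54 × 3.1 = 1.674 per hour.
Over the interval, μ = 1.674 × 2 = 3.348 (a 2-hour block = 2 hours).
P(N ≥ 2) = 1 − P(N ≤ 1) ≈ 0.8471.

0.8471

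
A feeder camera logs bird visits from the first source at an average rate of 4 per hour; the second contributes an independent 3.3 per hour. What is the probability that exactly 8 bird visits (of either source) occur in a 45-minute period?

Independent Poisson processes superpose: combined rate λ = 4 + 3.3 = 7.3 per hour.
Over the interval, μ = 7.3 × 0.75 = 5.475 (a 45-minute period = 0.75 hours).
P(N = 8) = e^(−5.475) · 5.475^8/8! ≈ 0.0839.

0.0839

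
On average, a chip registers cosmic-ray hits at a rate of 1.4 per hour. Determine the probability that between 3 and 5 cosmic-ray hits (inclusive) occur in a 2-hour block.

Over the interval, μ = 1.4 × 2 = 2.8 (a 2-hour block = 2 hours).
P(3 ≤ N ≤ 5) = Σ_{j=3}^{5} e^(−2.8) · 2.8^j/j! ≈ 0.4654.

0.4654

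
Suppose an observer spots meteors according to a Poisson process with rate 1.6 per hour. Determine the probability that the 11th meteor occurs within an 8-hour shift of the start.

0.7307

Over the interval, μ = 1.6 × 8 = 12.8 (an 8-hour shift = 8 hours).
The 11th arrival falls in the interval iff at least 11 events occur there: P(S_11 ≤ t) = P(N ≥ 11) = 1 − P(N ≤ 10) ≈ 0.7307.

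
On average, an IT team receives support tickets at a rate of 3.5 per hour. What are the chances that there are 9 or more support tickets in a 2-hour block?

0.2709

Over the interval, μ = 3.5 × 2 = 7 (a 2-hour block = 2 hours).
P(N ≥ 9) = 1 − P(N ≤ 8) = 1 − Σ_{j=0}^{8} e^(−μ) μ^j/j! ≈ 0.2709.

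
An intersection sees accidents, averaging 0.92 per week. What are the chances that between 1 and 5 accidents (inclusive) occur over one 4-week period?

0.8077

Over the interval, μ = 0.92 × 4 = 3.68 (a 4-week period = 4 weeks).
P(1 ≤ N ≤ 5) = Σ_{j=1}^{5} e^(−3.68) · 3.68^j/j! ≈ 0.8077.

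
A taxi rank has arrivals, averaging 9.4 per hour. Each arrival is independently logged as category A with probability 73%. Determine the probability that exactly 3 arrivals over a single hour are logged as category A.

Thinning: the arrivals that are logged as category A themselves form a Poisson process with rate 0.73 × 9.4 = 6.862 per hour.
So μ = 6.862.
P(N = 3) = e^(−6.862) · 6.862^3/3! ≈ 0.0564.

0.0564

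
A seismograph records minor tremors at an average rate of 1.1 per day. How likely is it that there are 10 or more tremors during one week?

0.2469

Over the interval, μ = 1.1 × 7 = 7.7 (a week = 7 days).
P(N ≥ 10) = 1 − P(N ≤ 9) = 1 − Σ_{j=0}^{9} e^(−μ) μ^j/j! ≈ 0.2469.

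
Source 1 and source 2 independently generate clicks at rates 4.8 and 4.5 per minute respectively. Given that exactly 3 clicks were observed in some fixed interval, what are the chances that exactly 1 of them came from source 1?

0.3625

Given the total, each event is independently from source 1 with probability p = λ_1/(λ_1+λ_2) = 4.8/9.3 ≈ 0.5161.
So K ~ Binomial(3, 4.8/9.3): P(K = 1) = C(3,1) · (4.8/9.3)^1 · (4.5/9.3)^2 ≈ 0.3625.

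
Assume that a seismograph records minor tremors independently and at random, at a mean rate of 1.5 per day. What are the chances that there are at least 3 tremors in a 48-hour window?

Over the interval, μ = 1.5 × 2 = 3 (a 48-hour window = 2 days).
P(N ≥ 3) = 1 − P(N ≤ 2) = 1 − Σ_{j=0}^{2} e^(−μ) μ^j/j! ≈ 0.5768.

0.5768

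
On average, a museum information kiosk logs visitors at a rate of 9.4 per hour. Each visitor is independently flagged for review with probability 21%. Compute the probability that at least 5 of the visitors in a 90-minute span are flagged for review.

0.1782

Thinning: the visitors that are flagged for review themselves form a Poisson process with rate 0.21 × 9.4 = 1.974 per hour.
Over the interval, μ = 1.974 × 1.5 = 2.961 (a 90-minute span = 1.5 hours).
P(N ≥ 5) = 1 − P(N ≤ 4) ≈ 0.1782.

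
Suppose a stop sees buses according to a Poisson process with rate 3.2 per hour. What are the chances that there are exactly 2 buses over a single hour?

With mean μ = 3.2 per hour,
P(N = 2) = e^(−μ) μ^2/2! = e^(−3.2) · 3.2^2/2 ≈ 0.2087.

0.2087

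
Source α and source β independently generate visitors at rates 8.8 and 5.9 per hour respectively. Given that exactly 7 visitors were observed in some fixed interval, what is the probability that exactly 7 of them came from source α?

0.0276

Given the total, each event is independently from source α with probability p = λ_α/(λ_α+λ_β) = 8.8/14.7 ≈ 0.5986.
So K ~ Binomial(7, 8.8/14.7): P(K = 7) = C(7,7) · (8.8/14.7)^7 · (5.9/14.7)^0 ≈ 0.0276.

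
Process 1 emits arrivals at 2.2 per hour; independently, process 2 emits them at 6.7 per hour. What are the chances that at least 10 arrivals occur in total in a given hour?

0.3994

Independent Poisson processes superpose: combined rate λ = 2.2 + 6.7 = 8.9 per hour.
So μ = 8.9.
P(N ≥ 10) = 1 − P(N ≤ 9) ≈ 0.3994.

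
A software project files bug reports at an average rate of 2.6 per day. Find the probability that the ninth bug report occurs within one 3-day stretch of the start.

Over the interval, μ = 2.6 × 3 = 7.8 (a 3-day stretch = 3 days).
The ninth arrival falls in the interval iff at least 9 events occur there: P(S_9 ≤ t) = P(N ≥ 9) = 1 − P(N ≤ 8) ≈ 0.3796.

0.3796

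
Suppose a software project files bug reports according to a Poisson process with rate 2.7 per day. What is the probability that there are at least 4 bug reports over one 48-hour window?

0.7867

Over the interval, μ = 2.7 × 2 = 5.4 (a 48-hour window = 2 days).
P(N ≥ 4) = 1 − P(N ≤ 3) = 1 − Σ_{j=0}^{3} e^(−μ) μ^j/j! ≈ 0.7867.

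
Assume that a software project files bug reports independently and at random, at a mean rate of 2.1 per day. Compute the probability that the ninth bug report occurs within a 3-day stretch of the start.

Over the interval, μ = 2.1 × 3 = 6.3 (a 3-day stretch = 3 days).
The ninth arrival falls in the interval iff at least 9 events occur there: P(S_9 ≤ t) = P(N ≥ 9) = 1 − P(N ≤ 8) ≈ 0.1852.

0.1852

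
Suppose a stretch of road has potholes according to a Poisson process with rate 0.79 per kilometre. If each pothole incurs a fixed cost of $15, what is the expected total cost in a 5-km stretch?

$59.25

E[N] = 0.79 × 5 = 3.95 (a 5-km stretch = 5 kilometres); E[cost] = 3.95 × $15 = $59.25.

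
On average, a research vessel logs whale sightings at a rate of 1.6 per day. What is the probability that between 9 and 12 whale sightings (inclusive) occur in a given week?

0.4519

Over the interval, μ = 1.6 × 7 = 11.2 (a week = 7 days).
P(9 ≤ N ≤ 12) = Σ_{j=9}^{12} e^(−11.2) · 11.2^j/j! ≈ 0.4519.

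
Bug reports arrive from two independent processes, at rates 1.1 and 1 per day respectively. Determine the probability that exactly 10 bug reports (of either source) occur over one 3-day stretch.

0.0498

Independent Poisson processes superpose: combined rate λ = 1.1 + 1 = 2.1 per day.
Over the interval, μ = 2.1 × 3 = 6.3 (a 3-day stretch = 3 days).
P(N = 10) = e^(−6.3) · 6.3^10/10! ≈ 0.0498.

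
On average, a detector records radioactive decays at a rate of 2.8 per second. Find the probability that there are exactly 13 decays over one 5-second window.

0.1060

Over the interval, μ = 2.8 × 5 = 14 (a 5-second window = 5 seconds).
P(N = 13) = e^(−μ) μ^13/13! = e^(−14) · 14^13/6227020800 ≈ 0.1060.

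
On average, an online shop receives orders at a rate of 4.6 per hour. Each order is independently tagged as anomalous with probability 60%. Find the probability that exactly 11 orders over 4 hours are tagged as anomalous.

0.1194

Thinning: the orders that are tagged as anomalous themselves form a Poisson process with rate 0.6 × 4.6 = 2.76 per hour.
Over the interval, μ = 2.76 × 4 = 11.04 (4 hours).
P(N = 11) = e^(−11.04) · 11.04^11/11! ≈ 0.1194.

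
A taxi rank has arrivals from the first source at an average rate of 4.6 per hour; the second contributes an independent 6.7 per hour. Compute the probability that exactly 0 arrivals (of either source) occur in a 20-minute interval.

Independent Poisson processes superpose: combined rate λ = 4.6 + 6.7 = 11.3 per hour.
Over the interval, μ = 11.3 × 1/3 ≈ 3.76667 (a 20-minute interval = 1/3 hours).
P(N = 0) = e^(−3.76667) · 3.76667^0/0! ≈ 0.0231.

0.0231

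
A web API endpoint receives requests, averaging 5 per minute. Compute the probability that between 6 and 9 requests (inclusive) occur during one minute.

0.3522

With mean μ = 5 per minute,
P(6 ≤ N ≤ 9) = Σ_{j=6}^{9} e^(−5) · 5^j/j! ≈ 0.3522.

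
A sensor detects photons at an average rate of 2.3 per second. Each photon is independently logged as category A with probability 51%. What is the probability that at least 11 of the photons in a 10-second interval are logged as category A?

Thinning: the photons that are logged as category A themselves form a Poisson process with rate 0.51 × 2.3 = 1.173 per second.
Over the interval, μ = 1.173 × 10 = 11.73 (a 10-second interval = 10 seconds).
P(N ≥ 11) = 1 − P(N ≤ 10) ≈ 0.6238.

0.6238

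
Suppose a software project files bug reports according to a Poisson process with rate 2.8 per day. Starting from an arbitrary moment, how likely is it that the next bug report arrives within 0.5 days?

0.7534

Inter-arrival times are exponential with rate λ = 2.8 per day.
P(T ≤ 0.5) = 1 − e^(−λt) = 1 − e^(−2.8 × 0.5) = 1 − e^(−1.4) ≈ 0.7534.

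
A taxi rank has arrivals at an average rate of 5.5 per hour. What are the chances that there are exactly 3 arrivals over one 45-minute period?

0.1891

Over the interval, μ = 5.5 × 0.75 = 4.125 (a 45-minute period = 0.75 hours).
P(N = 3) = e^(−μ) μ^3/3! = e^(−4.125) · 4.125^3/6 ≈ 0.1891.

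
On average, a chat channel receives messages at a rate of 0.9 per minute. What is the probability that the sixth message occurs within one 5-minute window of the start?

Over the interval, μ = 0.9 × 5 = 4.5 (a 5-minute window = 5 minutes).
The sixth arrival falls in the interval iff at least 6 events occur there: P(S_6 ≤ t) = P(N ≥ 6) = 1 − P(N ≤ 5) ≈ 0.2971.

0.2971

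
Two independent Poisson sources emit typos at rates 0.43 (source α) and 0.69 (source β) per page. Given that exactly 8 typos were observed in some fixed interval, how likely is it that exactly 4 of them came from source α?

0.2191

Given the total, each event is independently from source α with probability p = λ_α/(λ_α+λ_β) = 0.43/1.12 ≈ 0.3839.
So K ~ Binomial(8, 0.43/1.12): P(K = 4) = C(8,4) · (0.43/1.12)^4 · (0.69/1.12)^4 ≈ 0.2191.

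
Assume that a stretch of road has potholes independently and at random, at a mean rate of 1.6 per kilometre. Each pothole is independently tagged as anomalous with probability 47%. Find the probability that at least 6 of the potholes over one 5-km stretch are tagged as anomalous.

0.1786

Thinning: the potholes that are tagged as anomalous themselves form a Poisson process with rate 0.47 × 1.6 = 0.752 per kilometre.
Over the interval, μ = 0.752 × 5 = 3.76 (a 5-km stretch = 5 kilometres).
P(N ≥ 6) = 1 − P(N ≤ 5) ≈ 0.1786.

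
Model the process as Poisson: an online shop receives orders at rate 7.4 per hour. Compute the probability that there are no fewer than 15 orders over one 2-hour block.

Over the interval, μ = 7.4 × 2 = 14.8 (a 2-hour block = 2 hours).
P(N ≥ 15) = 1 − P(N ≤ 14) = 1 − Σ_{j=0}^{14} e^(−μ) μ^j/j! ≈ 0.5137.

0.5137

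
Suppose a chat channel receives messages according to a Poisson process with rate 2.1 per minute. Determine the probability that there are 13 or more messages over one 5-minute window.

Over the interval, μ = 2.1 × 5 = 10.5 (a 5-minute window = 5 minutes).
P(N ≥ 13) = 1 − P(N ≤ 12) = 1 − Σ_{j=0}^{12} e^(−μ) μ^j/j! ≈ 0.2580.

0.2580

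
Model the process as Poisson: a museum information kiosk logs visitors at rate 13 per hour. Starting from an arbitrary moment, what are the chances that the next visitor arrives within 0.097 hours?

Inter-arrival times are exponential with rate λ = 13 per hour.
P(T ≤ 0.097) = 1 − e^(−λt) = 1 − e^(−13 × 0.097) = 1 − e^(−1.261) ≈ 0.7166.

0.7166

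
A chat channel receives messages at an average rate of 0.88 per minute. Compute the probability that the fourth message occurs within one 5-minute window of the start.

Over the interval, μ = 0.88 × 5 = 4.4 (a 5-minute window = 5 minutes).
The fourth arrival falls in the interval iff at least 4 events occur there: P(S_4 ≤ t) = P(N ≥ 4) = 1 − P(N ≤ 3) ≈ 0.6406.

0.6406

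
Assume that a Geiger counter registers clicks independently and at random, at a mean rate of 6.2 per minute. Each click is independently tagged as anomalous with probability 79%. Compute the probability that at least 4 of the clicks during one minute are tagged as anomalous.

Thinning: the clicks that are tagged as anomalous themselves form a Poisson process with rate 0.79 × 6.2 = 4.898 per minute.
So μ = 4.898.
P(N ≥ 4) = 1 − P(N ≤ 3) ≈ 0.7204.

0.7204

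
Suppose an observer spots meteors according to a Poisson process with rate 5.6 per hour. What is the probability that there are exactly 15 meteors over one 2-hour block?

0.0572

Over the interval, μ = 5.6 × 2 = 11.2 (a 2-hour block = 2 hours).
P(N = 15) = e^(−μ) μ^15/15! = e^(−11.2) · 11.2^15/1307674368000 ≈ 0.0572.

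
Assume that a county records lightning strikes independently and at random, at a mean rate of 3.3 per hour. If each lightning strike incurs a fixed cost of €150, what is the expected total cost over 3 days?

€35640

E[N] = 3.3 × 72 = 237.6 (3 days = 72 hours); E[cost] = 237.6 × €150 = €35640.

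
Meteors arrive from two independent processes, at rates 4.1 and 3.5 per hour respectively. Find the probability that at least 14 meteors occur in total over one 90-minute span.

Independent Poisson processes superpose: combined rate λ = 4.1 + 3.5 = 7.6 per hour.
Over the interval, μ = 7.6 × 1.5 = 11.4 (a 90-minute span = 1.5 hours).
P(N ≥ 14) = 1 − P(N ≤ 13) ≈ 0.2570.

0.2570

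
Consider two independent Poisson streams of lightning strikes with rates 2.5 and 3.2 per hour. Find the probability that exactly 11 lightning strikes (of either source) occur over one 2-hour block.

0.1185

Independent Poisson processes superpose: combined rate λ = 2.5 + 3.2 = 5.7 per hour.
Over the interval, μ = 5.7 × 2 = 11.4 (a 2-hour block = 2 hours).
P(N = 11) = e^(−11.4) · 11.4^11/11! ≈ 0.1185.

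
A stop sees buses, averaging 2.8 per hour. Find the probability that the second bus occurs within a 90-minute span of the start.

Over the interval, μ = 2.8 × 1.5 = 4.2 (a 90-minute span = 1.5 hours).
The second arrival falls in the interval iff at least 2 events occur there: P(S_2 ≤ t) = P(N ≥ 2) = 1 − P(N ≤ 1) ≈ 0.9220.

0.9220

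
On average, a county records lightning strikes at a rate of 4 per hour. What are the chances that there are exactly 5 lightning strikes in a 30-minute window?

Over the interval, μ = 4 × 0.5 = 2 (a 30-minute window = 0.5 hours).
P(N = 5) = e^(−μ) μ^5/5! = e^(−2) · 2^5/120 ≈ 0.0361.

0.0361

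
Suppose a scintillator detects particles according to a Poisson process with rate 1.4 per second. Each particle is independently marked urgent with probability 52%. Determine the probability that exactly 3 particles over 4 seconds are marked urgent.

0.2237

Thinning: the particles that are marked urgent themselves form a Poisson process with rate 0.52 × 1.4 = 0.728 per second.
Over the interval, μ = 0.728 × 4 = 2.912 (4 seconds).
P(N = 3) = e^(−2.912) · 2.912^3/3! ≈ 0.2237.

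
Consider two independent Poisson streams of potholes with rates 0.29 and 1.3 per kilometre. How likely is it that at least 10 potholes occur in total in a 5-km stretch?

Independent Poisson processes superpose: combined rate λ = 0.29 + 1.3 = 1.59 per kilometre.
Over the interval, μ = 1.59 × 5 = 7.95 (a 5-km stretch = 5 kilometres).
P(N ≥ 10) = 1 − P(N ≤ 9) ≈ 0.2772.

0.2772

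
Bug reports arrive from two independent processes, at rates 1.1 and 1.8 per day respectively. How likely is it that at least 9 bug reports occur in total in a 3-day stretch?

0.5042

Independent Poisson processes superpose: combined rate λ = 1.1 + 1.8 = 2.9 per day.
Over the interval, μ = 2.9 × 3 = 8.7 (a 3-day stretch = 3 days).
P(N ≥ 9) = 1 − P(N ≤ 8) ≈ 0.5042.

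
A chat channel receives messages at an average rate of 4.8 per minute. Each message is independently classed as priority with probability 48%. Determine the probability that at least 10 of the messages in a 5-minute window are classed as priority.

0.7132

Thinning: the messages that are classed as priority themselves form a Poisson process with rate 0.48 × 4.8 = 2.304 per minute.
Over the interval, μ = 2.304 × 5 = 11.52 (a 5-minute window = 5 minutes).
P(N ≥ 10) = 1 − P(N ≤ 9) ≈ 0.7132.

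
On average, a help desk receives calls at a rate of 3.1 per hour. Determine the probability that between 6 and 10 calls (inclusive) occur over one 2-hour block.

0.5344

Over the interval, μ = 3.1 × 2 = 6.2 (a 2-hour block = 2 hours).
P(6 ≤ N ≤ 10) = Σ_{j=6}^{10} e^(−6.2) · 6.2^j/j! ≈ 0.5344.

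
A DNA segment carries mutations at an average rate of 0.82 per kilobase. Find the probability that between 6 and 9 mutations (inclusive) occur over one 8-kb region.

0.5118

Over the interval, μ = 0.82 × 8 = 6.56 (an 8-kb region = 8 kilobases).
P(6 ≤ N ≤ 9) = Σ_{j=6}^{9} e^(−6.56) · 6.56^j/j! ≈ 0.5118.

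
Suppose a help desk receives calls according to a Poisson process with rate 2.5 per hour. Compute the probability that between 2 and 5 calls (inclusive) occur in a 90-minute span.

0.7112

Over the interval, μ = 2.5 × 1.5 = 3.75 (a 90-minute span = 1.5 hours).
P(2 ≤ N ≤ 5) = Σ_{j=2}^{5} e^(−3.75) · 3.75^j/j! ≈ 0.7112.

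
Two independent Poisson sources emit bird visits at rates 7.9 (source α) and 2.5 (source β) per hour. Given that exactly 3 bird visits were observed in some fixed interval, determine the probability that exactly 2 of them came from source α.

Given the total, each event is independently from source α with probability p = λ_α/(λ_α+λ_β) = 7.9/10.4 ≈ 0.7596.
So K ~ Binomial(3, 7.9/10.4): P(K = 2) = C(3,2) · (7.9/10.4)^2 · (2.5/10.4)^1 ≈ 0.4161.

0.4161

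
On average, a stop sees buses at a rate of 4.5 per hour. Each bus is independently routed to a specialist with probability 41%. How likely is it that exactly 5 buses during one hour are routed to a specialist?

Thinning: the buses that are routed to a specialist themselves form a Poisson process with rate 0.41 × 4.5 = 1.845 per hour.
So μ = 1.845.
P(N = 5) = e^(−1.845) · 1.845^5/5! ≈ 0.0282.

0.0282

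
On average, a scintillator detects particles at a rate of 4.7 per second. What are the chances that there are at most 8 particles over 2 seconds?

Over the interval, μ = 4.7 × 2 = 9.4 (2 seconds).
P(N ≤ 8) = Σ_{j=0}^{8} e^(−μ) μ^j/j! ≈ 0.4042.

0.4042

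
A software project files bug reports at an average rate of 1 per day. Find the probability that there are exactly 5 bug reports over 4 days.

0.1563

Over the interval, μ = 1 × 4 = 4 (4 days).
P(N = 5) = e^(−μ) μ^5/5! = e^(−4) · 4^5/120 ≈ 0.1563.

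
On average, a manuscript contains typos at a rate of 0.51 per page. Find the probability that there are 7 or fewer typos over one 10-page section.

0.8560

Over the interval, μ = 0.51 × 10 = 5.1 (a 10-page section = 10 pages).
P(N ≤ 7) = Σ_{j=0}^{7} e^(−μ) μ^j/j! ≈ 0.8560.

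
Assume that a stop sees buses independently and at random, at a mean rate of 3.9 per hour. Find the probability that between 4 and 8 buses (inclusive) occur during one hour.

0.5282

With mean μ = 3.9 per hour,
P(4 ≤ N ≤ 8) = Σ_{j=4}^{8} e^(−3.9) · 3.9^j/j! ≈ 0.5282.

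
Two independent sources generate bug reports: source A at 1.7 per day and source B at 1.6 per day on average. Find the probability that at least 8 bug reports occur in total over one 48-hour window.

0.3419

Independent Poisson processes superpose: combined rate λ = 1.7 + 1.6 = 3.3 per day.
Over the interval, μ = 3.3 × 2 = 6.6 (a 48-hour window = 2 days).
P(N ≥ 8) = 1 − P(N ≤ 7) ≈ 0.3419.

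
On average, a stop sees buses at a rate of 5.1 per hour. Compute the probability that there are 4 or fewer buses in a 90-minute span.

Over the interval, μ = 5.1 × 1.5 = 7.65 (a 90-minute span = 1.5 hours).
P(N ≤ 4) = Σ_{j=0}^{4} e^(−μ) μ^j/j! ≈ 0.1215.

0.1215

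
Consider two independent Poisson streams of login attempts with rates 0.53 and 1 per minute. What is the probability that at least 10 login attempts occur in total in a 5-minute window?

Independent Poisson processes superpose: combined rate λ = 0.53 + 1 = 1.53 per minute.
Over the interval, μ = 1.53 × 5 = 7.65 (a 5-minute window = 5 minutes).
P(N ≥ 10) = 1 − P(N ≤ 9) ≈ 0.2410.

0.2410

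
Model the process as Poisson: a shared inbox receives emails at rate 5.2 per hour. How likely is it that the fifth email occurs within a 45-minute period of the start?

Over the interval, μ = 5.2 × 0.75 = 3.9 (a 45-minute period = 0.75 hours).
The fifth arrival falls in the interval iff at least 5 events occur there: P(S_5 ≤ t) = P(N ≥ 5) = 1 − P(N ≤ 4) ≈ 0.3516.

0.3516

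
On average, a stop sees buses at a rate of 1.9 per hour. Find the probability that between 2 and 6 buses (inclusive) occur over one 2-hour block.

Over the interval, μ = 1.9 × 2 = 3.8 (a 2-hour block = 2 hours).
P(2 ≤ N ≤ 6) = Σ_{j=2}^{6} e^(−3.8) · 3.8^j/j! ≈ 0.8017.

0.8017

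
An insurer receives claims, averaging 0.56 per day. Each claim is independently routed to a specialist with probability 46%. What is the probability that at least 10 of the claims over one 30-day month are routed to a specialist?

Thinning: the claims that are routed to a specialist themselves form a Poisson process with rate 0.46 × 0.56 = 0.2576 per day.
Over the interval, μ = 0.2576 × 30 = 7.728 (a 30-day month = 30 days).
P(N ≥ 10) = 1 − P(N ≤ 9) ≈ 0.2503.

0.2503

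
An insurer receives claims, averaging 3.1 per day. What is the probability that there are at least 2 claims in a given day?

With mean μ = 3.1 per day,
P(N ≥ 2) = 1 − P(N ≤ 1) = 1 − Σ_{j=0}^{1} e^(−μ) μ^j/j! ≈ 0.8153.

0.8153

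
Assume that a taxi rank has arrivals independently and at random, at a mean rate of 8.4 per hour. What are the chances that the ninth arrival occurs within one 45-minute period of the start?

Over the interval, μ = 8.4 × 0.75 = 6.3 (a 45-minute period = 0.75 hours).
The ninth arrival falls in the interval iff at least 9 events occur there: P(S_9 ≤ t) = P(N ≥ 9) = 1 − P(N ≤ 8) ≈ 0.1852.

0.1852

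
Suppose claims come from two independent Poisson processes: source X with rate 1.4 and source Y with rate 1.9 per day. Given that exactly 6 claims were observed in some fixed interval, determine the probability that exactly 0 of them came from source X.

Given the total, each event is independently from source X with probability p = λ_X/(λ_X+λ_Y) = 1.4/3.3 ≈ 0.4242.
So K ~ Binomial(6, 1.4/3.3): P(K = 0) = C(6,0) · (1.4/3.3)^0 · (1.9/3.3)^6 ≈ 0.0364.

0.0364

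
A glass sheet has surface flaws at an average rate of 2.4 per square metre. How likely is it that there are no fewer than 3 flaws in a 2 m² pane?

Over the interval, μ = 2.4 × 2 = 4.8 (a 2 m² pane = 2 square metres).
P(N ≥ 3) = 1 − P(N ≤ 2) = 1 − Σ_{j=0}^{2} e^(−μ) μ^j/j! ≈ 0.8575.

0.8575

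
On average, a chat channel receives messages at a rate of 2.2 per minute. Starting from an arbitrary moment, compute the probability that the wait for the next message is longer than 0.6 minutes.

0.2671

The wait for the next event is exponential with rate λ = 2.2 per minute.
P(T > 0.6) = e^(−λt) = e^(−2.2 × 0.6) = e^(−1.32) ≈ 0.2671.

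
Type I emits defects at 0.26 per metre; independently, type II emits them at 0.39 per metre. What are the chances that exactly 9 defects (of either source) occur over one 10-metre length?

Independent Poisson processes superpose: combined rate λ = 0.26 + 0.39 = 0.65 per metre.
Over the interval, μ = 0.65 × 10 = 6.5 (a 10-metre length = 10 metres).
P(N = 9) = e^(−6.5) · 6.5^9/9! ≈ 0.0858.

0.0858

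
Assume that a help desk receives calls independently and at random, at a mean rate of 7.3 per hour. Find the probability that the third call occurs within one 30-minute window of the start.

0.7060

Over the interval, μ = 7.3 × 0.5 = 3.65 (a 30-minute window = 0.5 hours).
The third arrival falls in the interval iff at least 3 events occur there: P(S_3 ≤ t) = P(N ≥ 3) = 1 − P(N ≤ 2) ≈ 0.7060.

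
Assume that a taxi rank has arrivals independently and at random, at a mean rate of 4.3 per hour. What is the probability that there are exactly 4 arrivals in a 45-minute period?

Over the interval, μ = 4.3 × 0.75 = 3.225 (a 45-minute period = 0.75 hours).
P(N = 4) = e^(−μ) μ^4/4! = e^(−3.225) · 3.225^4/24 ≈ 0.1792.

0.1792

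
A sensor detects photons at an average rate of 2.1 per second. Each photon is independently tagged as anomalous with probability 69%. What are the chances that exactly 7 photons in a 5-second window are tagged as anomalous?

Thinning: the photons that are tagged as anomalous themselves form a Poisson process with rate 0.69 × 2.1 = 1.449 per second.
Over the interval, μ = 1.449 × 5 = 7.245 (a 5-second window = 5 seconds).
P(N = 7) = e^(−7.245) · 7.245^7/7! ≈ 0.1484.

0.1484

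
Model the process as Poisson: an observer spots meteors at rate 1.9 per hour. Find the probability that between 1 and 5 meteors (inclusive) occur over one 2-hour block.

Over the interval, μ = 1.9 × 2 = 3.8 (a 2-hour block = 2 hours).
P(1 ≤ N ≤ 5) = Σ_{j=1}^{5} e^(−3.8) · 3.8^j/j! ≈ 0.7932.

0.7932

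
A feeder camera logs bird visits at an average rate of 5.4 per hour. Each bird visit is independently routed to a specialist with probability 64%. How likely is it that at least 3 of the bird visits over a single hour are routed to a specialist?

0.6709

Thinning: the bird visits that are routed to a specialist themselves form a Poisson process with rate 0.64 × 5.4 = 3.456 per hour.
So μ = 3.456.
P(N ≥ 3) = 1 − P(N ≤ 2) ≈ 0.6709.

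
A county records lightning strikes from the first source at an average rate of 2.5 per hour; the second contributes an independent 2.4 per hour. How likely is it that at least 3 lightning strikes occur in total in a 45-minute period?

0.7103

Independent Poisson processes superpose: combined rate λ = 2.5 + 2.4 = 4.9 per hour.
Over the interval, μ = 4.9 × 0.75 = 3.675 (a 45-minute period = 0.75 hours).
P(N ≥ 3) = 1 − P(N ≤ 2) ≈ 0.7103.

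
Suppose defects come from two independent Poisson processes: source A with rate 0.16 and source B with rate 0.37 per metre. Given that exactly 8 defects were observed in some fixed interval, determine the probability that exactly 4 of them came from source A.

0.1381

Given the total, each event is independently from source A with probability p = λ_A/(λ_A+λ_B) = 0.16/0.53 ≈ 0.3019.
So K ~ Binomial(8, 0.16/0.53): P(K = 4) = C(8,4) · (0.16/0.53)^4 · (0.37/0.53)^4 ≈ 0.1381.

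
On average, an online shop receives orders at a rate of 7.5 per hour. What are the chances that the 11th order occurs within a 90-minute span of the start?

0.5696

Over the interval, μ = 7.5 × 1.5 = 11.25 (a 90-minute span = 1.5 hours).
The 11th arrival falls in the interval iff at least 11 events occur there: P(S_11 ≤ t) = P(N ≥ 11) = 1 − P(N ≤ 10) ≈ 0.5696.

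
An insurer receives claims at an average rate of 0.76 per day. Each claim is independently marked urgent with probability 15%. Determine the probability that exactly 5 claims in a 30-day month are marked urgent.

Thinning: the claims that are marked urgent themselves form a Poisson process with rate 0.15 × 0.76 = 0.114 per day.
Over the interval, μ = 0.114 × 30 = 3.42 (a 30-day month = 30 days).
P(N = 5) = e^(−3.42) · 3.42^5/5! ≈ 0.1275.

0.1275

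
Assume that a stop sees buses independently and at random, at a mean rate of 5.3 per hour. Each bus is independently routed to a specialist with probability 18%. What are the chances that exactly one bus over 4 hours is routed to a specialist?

Thinning: the buses that are routed to a specialist themselves form a Poisson process with rate 0.18 × 5.3 = 0.954 per hour.
Over the interval, μ = 0.954 × 4 = 3.816 (4 hours).
P(N = 1) = e^(−3.816) · 3.816^1/1! ≈ 0.0840.

0.0840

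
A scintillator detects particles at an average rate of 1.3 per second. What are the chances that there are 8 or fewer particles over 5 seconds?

Over the interval, μ = 1.3 × 5 = 6.5 (5 seconds).
P(N ≤ 8) = Σ_{j=0}^{8} e^(−μ) μ^j/j! ≈ 0.7916.

0.7916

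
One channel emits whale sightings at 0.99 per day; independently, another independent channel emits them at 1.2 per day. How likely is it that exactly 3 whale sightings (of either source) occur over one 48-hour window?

Independent Poisson processes superpose: combined rate λ = 0.99 + 1.2 = 2.19 per day.
Over the interval, μ = 2.19 × 2 = 4.38 (a 48-hour window = 2 days).
P(N = 3) = e^(−4.38) · 4.38^3/3! ≈ 0.1754.

0.1754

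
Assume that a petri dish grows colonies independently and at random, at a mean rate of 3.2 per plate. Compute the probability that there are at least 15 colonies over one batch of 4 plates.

0.3046

Over the interval, μ = 3.2 × 4 = 12.8 (a batch of 4 plates = 4 plates).
P(N ≥ 15) = 1 − P(N ≤ 14) = 1 − Σ_{j=0}^{14} e^(−μ) μ^j/j! ≈ 0.3046.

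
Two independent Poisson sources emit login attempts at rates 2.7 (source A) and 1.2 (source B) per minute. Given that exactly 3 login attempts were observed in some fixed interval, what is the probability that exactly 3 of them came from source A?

Given the total, each event is independently from source A with probability p = λ_A/(λ_A+λ_B) = 2.7/3.9 ≈ 0.6923.
So K ~ Binomial(3, 2.7/3.9): P(K = 3) = C(3,3) · (2.7/3.9)^3 · (1.2/3.9)^0 ≈ 0.3318.

0.3318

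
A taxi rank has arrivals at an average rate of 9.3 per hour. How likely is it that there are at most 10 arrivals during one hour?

With mean μ = 9.3 per hour,
P(N ≤ 10) = Σ_{j=0}^{10} e^(−μ) μ^j/j! ≈ 0.6699.

0.6699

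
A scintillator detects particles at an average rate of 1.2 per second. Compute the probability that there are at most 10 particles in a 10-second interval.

0.3472

Over the interval, μ = 1.2 × 10 = 12 (a 10-second interval = 10 seconds).
P(N ≤ 10) = Σ_{j=0}^{10} e^(−μ) μ^j/j! ≈ 0.3472.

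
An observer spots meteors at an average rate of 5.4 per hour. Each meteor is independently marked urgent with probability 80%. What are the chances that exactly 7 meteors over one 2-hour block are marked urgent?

Thinning: the meteors that are marked urgent themselves form a Poisson process with rate 0.8 × 5.4 = 4.32 per hour.
Over the interval, μ = 4.32 × 2 = 8.64 (a 2-hour block = 2 hours).
P(N = 7) = e^(−8.64) · 8.64^7/7! ≈ 0.1261.

0.1261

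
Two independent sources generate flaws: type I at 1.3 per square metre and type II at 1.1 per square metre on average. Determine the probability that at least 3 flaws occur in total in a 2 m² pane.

0.8575

Independent Poisson processes superpose: combined rate λ = 1.3 + 1.1 = 2.4 per square metre.
Over the interval, μ = 2.4 × 2 = 4.8 (a 2 m² pane = 2 square metres).
P(N ≥ 3) = 1 − P(N ≤ 2) ≈ 0.8575.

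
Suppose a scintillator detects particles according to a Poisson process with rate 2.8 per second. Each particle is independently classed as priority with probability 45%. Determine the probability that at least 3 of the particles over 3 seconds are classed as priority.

Thinning: the particles that are classed as priority themselves form a Poisson process with rate 0.45 × 2.8 = 1.26 per second.
Over the interval, μ = 1.26 × 3 = 3.78 (3 seconds).
P(N ≥ 3) = 1 − P(N ≤ 2) ≈ 0.7279.

0.7279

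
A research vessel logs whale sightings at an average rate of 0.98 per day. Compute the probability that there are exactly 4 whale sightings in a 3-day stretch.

0.1646

Over the interval, μ = 0.98 × 3 = 2.94 (a 3-day stretch = 3 days).
P(N = 4) = e^(−μ) μ^4/4! = e^(−2.94) · 2.94^4/24 ≈ 0.1646.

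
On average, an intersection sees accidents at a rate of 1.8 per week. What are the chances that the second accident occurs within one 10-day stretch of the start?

Over the interval, μ = 1.8 × 10/7 ≈ 2.57143 (a 10-day stretch = 10/7 weeks).
The second arrival falls in the interval iff at least 2 events occur there: P(S_2 ≤ t) = P(N ≥ 2) = 1 − P(N ≤ 1) ≈ 0.7270.

0.7270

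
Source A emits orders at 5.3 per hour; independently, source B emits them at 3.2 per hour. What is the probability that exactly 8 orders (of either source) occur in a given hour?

Independent Poisson processes superpose: combined rate λ = 5.3 + 3.2 = 8.5 per hour.
So μ = 8.5.
P(N = 8) = e^(−8.5) · 8.5^8/8! ≈ 0.1375.

0.1375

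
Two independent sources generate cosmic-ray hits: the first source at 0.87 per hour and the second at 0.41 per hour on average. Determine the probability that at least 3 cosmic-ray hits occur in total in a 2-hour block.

0.4715

Independent Poisson processes superpose: combined rate λ = 0.87 + 0.41 = 1.28 per hour.
Over the interval, μ = 1.28 × 2 = 2.56 (a 2-hour block = 2 hours).
P(N ≥ 3) = 1 − P(N ≤ 2) ≈ 0.4715.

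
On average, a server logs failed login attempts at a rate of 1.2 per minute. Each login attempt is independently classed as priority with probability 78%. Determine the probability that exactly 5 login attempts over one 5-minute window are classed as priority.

Thinning: the login attempts that are classed as priority themselves form a Poisson process with rate 0.78 × 1.2 = 0.936 per minute.
Over the interval, μ = 0.936 × 5 = 4.68 (a 5-minute window = 5 minutes).
P(N = 5) = e^(−4.68) · 4.68^5/5! ≈ 0.1736.

0.1736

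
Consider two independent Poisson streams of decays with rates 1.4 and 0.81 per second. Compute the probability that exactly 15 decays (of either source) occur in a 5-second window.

Independent Poisson processes superpose: combined rate λ = 1.4 + 0.81 = 2.21 per second.
Over the interval, μ = 2.21 × 5 = 11.05 (a 5-second window = 5 seconds).
P(N = 15) = e^(−11.05) · 11.05^15/15! ≈ 0.0543.

0.0543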